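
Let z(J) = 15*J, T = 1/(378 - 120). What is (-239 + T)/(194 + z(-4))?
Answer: -61661/34572 ≈ -1.7836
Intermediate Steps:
T = 1/258 ≈ 0.0038760
(-239 + T)/(194 + z(-4)) = (-239 + 1/258)/(194 + 15*(-4)) = -61661/(258*(194 - 60)) = -61661/258/134 = -61661/258*1/134 = -61661/34572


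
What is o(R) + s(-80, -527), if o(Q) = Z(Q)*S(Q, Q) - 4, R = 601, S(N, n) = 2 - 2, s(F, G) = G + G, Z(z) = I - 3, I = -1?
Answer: -1058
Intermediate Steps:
Z(z) = -4 (Z(z) = -1 - 3 = -4)
s(F, G) = 2*G
S(N, n) = 0
o(Q) = -4 (o(Q) = -4*0 - 4 = 0 - 4 = -4)
o(R) + s(-80, -527) = -4 + 2*(-527) = -4 - 1054 = -1058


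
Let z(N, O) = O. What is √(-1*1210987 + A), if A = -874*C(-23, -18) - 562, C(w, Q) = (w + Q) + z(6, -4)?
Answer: I*√1172219 ≈ 1082.7*I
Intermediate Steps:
C(w, Q) = -4 + Q + w (C(w, Q) = (w + Q) - 4 = (Q + w) - 4 = -4 + Q + w)
A = 38768 (A = -874*(-4 - 18 - 23) - 562 = -874*(-45) - 562 = 39330 - 562 = 38768)
√(-1*1210987 + A) = √(-1*1210987 + 38768) = √(-1210987 + 38768) = √(-1172219) = I*√1172219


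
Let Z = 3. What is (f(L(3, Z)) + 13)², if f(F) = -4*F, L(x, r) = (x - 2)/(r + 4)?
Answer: 7569/49 ≈ 154.47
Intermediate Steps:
L(x, r) = (-2 + x)/(4 + r)
(f(L(3, Z)) + 13)² = (-4*(-2 + 3)/(4 + 3) + 13)² = (-4/7 + 13)² = (87/7)² = 7569/49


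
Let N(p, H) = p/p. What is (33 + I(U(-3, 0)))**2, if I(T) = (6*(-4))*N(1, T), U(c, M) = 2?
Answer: 81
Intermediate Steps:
N(p, H) = 1
I(T) = -24 (I(T) = (6*(-4))*1 = -24*1 = -24)
(33 + I(U(-3, 0)))**2 = (33 - 24)**2 = 9**2 = 81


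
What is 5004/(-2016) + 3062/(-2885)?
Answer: -572487/161560 ≈ -3.5435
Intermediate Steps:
5004/(-2016) + 3062/(-2885) = 5004*(-1/2016) + 3062*(-1/2885) = -139/56 - 3062/2885 = -572487/161560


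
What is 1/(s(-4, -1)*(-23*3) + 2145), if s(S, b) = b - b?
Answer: 1/2145 ≈ 0.00046620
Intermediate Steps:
s(S, b) = 0
1/(s(-4, -1)*(-23*3) + 2145) = 1/(0*(-23*3) + 2145) = 1/(0*(-69) + 2145) = 1/(0 + 2145) = 1/2145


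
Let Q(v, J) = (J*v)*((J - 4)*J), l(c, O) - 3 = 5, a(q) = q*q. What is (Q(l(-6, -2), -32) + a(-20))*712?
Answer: -209692544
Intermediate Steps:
a(q) = q²
l(c, O) = 8 (l(c, O) = 3 + 5 = 8)
Q(v, J) = v*J²*(-4 + J) (Q(v, J) = (J*v)*((-4 + J)*J) = (J*v)*(J*(-4 + J)) = v*J²*(-4 + J))
(Q(l(-6, -2), -32) + a(-20))*712 = (8*(-32)²*(-4 - 32) + (-20)²)*712 = (8*1024*(-36) + 400)*712 = (-294912 + 400)*712 = -294512*712 = -209692544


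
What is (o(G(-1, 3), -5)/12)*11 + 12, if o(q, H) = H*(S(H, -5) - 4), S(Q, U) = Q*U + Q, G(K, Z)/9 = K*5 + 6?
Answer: -184/3 ≈ -61.333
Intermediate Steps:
G(K, Z) = 54 + 45*K (G(K, Z) = 9*(K*5 + 6) = 9*(5*K + 6) = 9*(6 + 5*K) = 54 + 45*K)
S(Q, U) = Q + Q*U
o(q, H) = H*(-4 - 4*H) (o(q, H) = H*(H*(1 - 5) - 4) = H*(H*(-4) - 4) = H*(-4*H - 4) = H*(-4 - 4*H))
(o(G(-1, 3), -5)/12)*11 + 12 = ((4*(-5)*(-1 - 1*(-5)))/12)*11 + 12 = ((4*(-5)*(-1 + 5))*(1/12))*11 + 12 = ((4*(-5)*4)*(1/12))*11 + 12 = -80*1/12*11 + 12 = -20/3*11 + 12 = -220/3 + 12 = -184/3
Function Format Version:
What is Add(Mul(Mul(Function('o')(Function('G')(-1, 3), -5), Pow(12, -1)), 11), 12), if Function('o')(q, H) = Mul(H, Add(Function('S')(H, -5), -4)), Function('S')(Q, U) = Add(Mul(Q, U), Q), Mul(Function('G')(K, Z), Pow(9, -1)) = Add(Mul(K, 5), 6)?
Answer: Rational(-184, 3) ≈ -61.333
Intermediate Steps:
Function('G')(K, Z) = Add(54, Mul(45, K)) (Function('G')(K, Z) = Mul(9, Add(Mul(K, 5), 6)) = Mul(9, Add(Mul(5, K), 6)) = Mul(9, Add(6, Mul(5, K))) = Add(54, Mul(45, K)))
Function('S')(Q, U) = Add(Q, Mul(Q, U))
Function('o')(q, H) = Mul(H, Add(-4, Mul(-4, H))) (Function('o')(q, H) = Mul(H, Add(Mul(H, Add(1, -5)), -4)) = Mul(H, Add(Mul(H, -4), -4)) = Mul(H, Add(Mul(-4, H), -4)) = Mul(H, Add(-4, Mul(-4, H))))
Add(Mul(Mul(Function('o')(Function('G')(-1, 3), -5), Pow(12, -1)), 11), 12) = Add(Mul(Mul(Mul(4, -5, Add(-1, Mul(-1, -5))), Pow(12, -1)), 11), 12) = Add(Mul(Mul(Mul(4, -5, Add(-1, 5)), Rational(1, 12)), 11), 12) = Add(Mul(Mul(Mul(4, -5, 4), Rational(1, 12)), 11), 12) = Add(Mul(Mul(-80, Rational(1, 12)), 11), 12) = Add(Mul(Rational(-20, 3), 11), 12) = Add(Rational(-220, 3), 12) = Rational(-184, 3)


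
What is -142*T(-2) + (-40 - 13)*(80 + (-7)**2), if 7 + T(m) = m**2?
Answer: -6411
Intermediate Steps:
T(m) = -7 + m**2
-142*T(-2) + (-40 - 13)*(80 + (-7)**2) = -142*(-7 + (-2)**2) + (-40 - 13)*(80 + (-7)**2) = -142*(-7 + 4) - 53*(80 + 49) = -142*(-3) - 53*129 = 426 - 6837 = -6411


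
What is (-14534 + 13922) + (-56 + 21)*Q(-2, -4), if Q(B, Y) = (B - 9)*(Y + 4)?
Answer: -612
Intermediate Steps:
Q(B, Y) = (-9 + B)*(4 + Y)
(-14534 + 13922) + (-56 + 21)*Q(-2, -4) = (-14534 + 13922) + (-56 + 21)*(-36 - 9*(-4) + 4*(-2) - 2*(-4)) = -612 - 35*(-36 + 36 - 8 + 8) = -612 - 35*0 = -612 + 0 = -612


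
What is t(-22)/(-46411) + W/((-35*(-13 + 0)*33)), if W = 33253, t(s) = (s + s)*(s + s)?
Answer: 137657813/63351015 ≈ 2.1729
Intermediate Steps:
t(s) = 4*s² (t(s) = (2*s)*(2*s) = 4*s²)
t(-22)/(-46411) + W/((-35*(-13 + 0)*33)) = (4*(-22)²)/(-46411) + 33253/((-35*(-13 + 0)*33)) = (4*484)*(-1/46411) + 33253/((-35*(-13)*33)) = 1936*(-1/46411) + 33253/((455*33)) = -1936/46411 + 33253/15015 = -1936/46411 + 33253*(1/15015) = -1936/46411 + 3023/1365 = 137657813/63351015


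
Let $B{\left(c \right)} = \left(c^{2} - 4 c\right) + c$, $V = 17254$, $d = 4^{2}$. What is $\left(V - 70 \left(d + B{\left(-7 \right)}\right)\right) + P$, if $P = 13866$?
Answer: $25100$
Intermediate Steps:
$d = 16$
$B{\left(c \right)} = c^{2} - 3 c$
$\left(V - 70 \left(d + B{\left(-7 \right)}\right)\right) + P = \left(17254 - 70 \left(16 - 7 \left(-3 - 7\right)\right)\right) + 13866 = \left(17254 - 70 \left(16 - -70\right)\right) + 13866 = \left(17254 - 70 \left(16 + 70\right)\right) + 13866 = \left(17254 - 6020\right) + 13866 = 11234 + 13866 = 25100$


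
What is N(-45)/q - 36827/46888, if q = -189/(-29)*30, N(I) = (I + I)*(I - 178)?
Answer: 300904595/2953944 ≈ 101.87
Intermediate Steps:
N(I) = 2*I*(-178 + I) (N(I) = (2*I)*(-178 + I) = 2*I*(-178 + I))
q = 5670/29 (q = -189*(-1)/29*30 = -21*(-9/29)*30 = (189/29)*30 = 5670/29 ≈ 195.52)
N(-45)/q - 36827/46888 = (2*(-45)*(-178 - 45))/(5670/29) - 36827/46888 = (2*(-45)*(-223))*(29/5670) - 36827*1/46888 = 20070*(29/5670) - 36827/46888 = 6467/63 - 36827/46888 = 300904595/2953944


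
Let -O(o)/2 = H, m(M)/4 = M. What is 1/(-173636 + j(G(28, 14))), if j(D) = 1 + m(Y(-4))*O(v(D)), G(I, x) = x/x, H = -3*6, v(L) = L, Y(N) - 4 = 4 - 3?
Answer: -1/172915 ≈ -5.7832e-6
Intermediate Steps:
Y(N) = 5 (Y(N) = 4 + (4 - 3) = 4 + 1 = 5)
m(M) = 4*M
H = -18
O(o) = 36 (O(o) = -2*(-18) = 36)
G(I, x) = 1
j(D) = 721 (j(D) = 1 + (4*5)*36 = 1 + 20*36 = 1 + 720 = 721)
1/(-173636 + j(G(28, 14))) = 1/(-173636 + 721) = 1/(-172915) = -1/172915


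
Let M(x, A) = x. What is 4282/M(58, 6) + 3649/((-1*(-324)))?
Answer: 799505/9396 ≈ 85.090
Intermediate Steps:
4282/M(58, 6) + 3649/((-1*(-324))) = 4282/58 + 3649/((-1*(-324))) = 4282*(1/58) + 3649/324 = 2141/29 + 3649*(1/324) = 2141/29 + 3649/324 = 799505/9396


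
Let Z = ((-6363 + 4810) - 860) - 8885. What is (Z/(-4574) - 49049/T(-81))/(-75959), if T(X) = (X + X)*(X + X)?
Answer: -36077293/4559061306852 ≈ -7.9133e-6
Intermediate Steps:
T(X) = 4*X**2 (T(X) = (2*X)*(2*X) = 4*X**2)
Z = -11298 (Z = (-1553 - 860) - 8885 = -2413 - 8885 = -11298)
(Z/(-4574) - 49049/T(-81))/(-75959) = (-11298/(-4574) - 49049/(4*(-81)**2))/(-75959) = (-11298*(-1/4574) - 49049/(4*6561))*(-1/75959) = (5649/2287 - 49049/26244)*(-1/75959) = (36077293/60020028)*(-1/75959) = -36077293/4559061306852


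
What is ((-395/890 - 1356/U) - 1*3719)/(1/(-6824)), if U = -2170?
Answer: 2450551289412/96565 ≈ 2.5377e+7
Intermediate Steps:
((-395/890 - 1356/U) - 1*3719)/(1/(-6824)) = ((-395/890 - 1356/(-2170)) - 1*3719)/(1/(-6824)) = ((-395*1/890 - 1356*(-1/2170)) - 3719)/(-1/6824) = ((-79/178 + 678/1085) - 3719)*(-6824) = (34969/193130 - 3719)*(-6824) = -718215501/193130*(-6824) = 2450551289412/96565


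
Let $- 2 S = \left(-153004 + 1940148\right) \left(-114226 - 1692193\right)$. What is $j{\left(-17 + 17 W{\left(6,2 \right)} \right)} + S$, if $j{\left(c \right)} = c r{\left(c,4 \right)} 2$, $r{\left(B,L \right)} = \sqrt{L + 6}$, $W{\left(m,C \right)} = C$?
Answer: $1614165438668 + 34 \sqrt{10} \approx 1.6142 \cdot 10^{12}$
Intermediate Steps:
$r{\left(B,L \right)} = \sqrt{6 + L}$
$S = 1614165438668$ ($S = - \frac{\left(-153004 + 1940148\right) \left(-114226 - 1692193\right)}{2} = - \frac{1787144 \left(-1806419\right)}{2} = \left(- \frac{1}{2}\right) \left(-3228330877336\right) = 1614165438668$)
$j{\left(c \right)} = 2 c \sqrt{10}$ ($j{\left(c \right)} = c \sqrt{6 + 4} \cdot 2 = c \sqrt{10} \cdot 2 = 2 c \sqrt{10}$)
$j{\left(-17 + 17 W{\left(6,2 \right)} \right)} + S = 2 \left(-17 + 17 \cdot 2\right) \sqrt{10} + 1614165438668 = 2 \left(-17 + 34\right) \sqrt{10} + 1614165438668 = 2 \cdot 17 \sqrt{10} + 1614165438668 = 34 \sqrt{10} + 1614165438668 = 1614165438668 + 34 \sqrt{10}$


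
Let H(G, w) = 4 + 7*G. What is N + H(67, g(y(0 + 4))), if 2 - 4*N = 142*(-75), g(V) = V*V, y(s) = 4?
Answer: 3136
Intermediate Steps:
g(V) = V²
N = 2663 (N = ½ - 71*(-75)/2 = ½ - ¼*(-10650) = ½ + 5325/2 = 2663)
N + H(67, g(y(0 + 4))) = 2663 + (4 + 7*67) = 2663 + (4 + 469) = 2663 + 473 = 3136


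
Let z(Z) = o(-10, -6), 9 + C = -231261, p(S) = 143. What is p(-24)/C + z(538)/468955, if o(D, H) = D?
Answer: -1067281/1668541890 ≈ -0.00063965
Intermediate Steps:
C = -231270 (C = -9 - 231261 = -231270)
z(Z) = -10
p(-24)/C + z(538)/468955 = 143/(-231270) - 10/468955 = 143*(-1/231270) - 10*1/468955 = -11/17790 - 2/93791 = -1067281/1668541890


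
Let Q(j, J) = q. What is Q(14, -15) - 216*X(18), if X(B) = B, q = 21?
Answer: -3867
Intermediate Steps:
Q(j, J) = 21
Q(14, -15) - 216*X(18) = 21 - 216*18 = 21 - 3888 = -3867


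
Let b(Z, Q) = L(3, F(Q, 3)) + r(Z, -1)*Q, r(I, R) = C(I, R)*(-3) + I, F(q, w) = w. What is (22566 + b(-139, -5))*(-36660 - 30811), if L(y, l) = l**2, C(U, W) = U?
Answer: -1429373135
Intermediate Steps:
r(I, R) = -2*I (r(I, R) = I*(-3) + I = -3*I + I = -2*I)
b(Z, Q) = 9 - 2*Q*Z (b(Z, Q) = 3**2 + (-2*Z)*Q = 9 - 2*Q*Z)
(22566 + b(-139, -5))*(-36660 - 30811) = (22566 + (9 - 2*(-5)*(-139)))*(-36660 - 30811) = (22566 + (9 - 1390))*(-67471) = (22566 - 1381)*(-67471) = 21185*(-67471) = -1429373135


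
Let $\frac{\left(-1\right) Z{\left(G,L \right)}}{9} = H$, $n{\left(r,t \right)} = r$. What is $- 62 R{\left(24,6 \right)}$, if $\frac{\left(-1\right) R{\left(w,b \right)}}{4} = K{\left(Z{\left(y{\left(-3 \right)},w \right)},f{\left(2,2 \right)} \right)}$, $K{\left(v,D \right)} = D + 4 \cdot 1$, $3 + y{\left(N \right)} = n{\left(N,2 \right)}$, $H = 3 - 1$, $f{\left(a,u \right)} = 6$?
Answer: $2480$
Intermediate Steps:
$H = 2$
$y{\left(N \right)} = -3 + N$
$Z{\left(G,L \right)} = -18$ ($Z{\left(G,L \right)} = \left(-9\right) 2 = -18$)
$K{\left(v,D \right)} = 4 + D$ ($K{\left(v,D \right)} = D + 4 = 4 + D$)
$R{\left(w,b \right)} = -40$ ($R{\left(w,b \right)} = - 4 \left(4 + 6\right) = \left(-4\right) 10 = -40$)
$- 62 R{\left(24,6 \right)} = \left(-62\right) \left(-40\right) = 2480$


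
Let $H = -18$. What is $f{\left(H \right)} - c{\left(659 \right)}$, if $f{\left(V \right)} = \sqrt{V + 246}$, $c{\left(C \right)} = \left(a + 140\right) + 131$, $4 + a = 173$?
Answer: $-440 + 2 \sqrt{57} \approx -424.9$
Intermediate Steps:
$a = 169$ ($a = -4 + 173 = 169$)
$c{\left(C \right)} = 440$ ($c{\left(C \right)} = \left(169 + 140\right) + 131 = 309 + 131 = 440$)
$f{\left(V \right)} = \sqrt{246 + V}$
$f{\left(H \right)} - c{\left(659 \right)} = \sqrt{246 - 18} - 440 = \sqrt{228} - 440 = 2 \sqrt{57} - 440 = -440 + 2 \sqrt{57}$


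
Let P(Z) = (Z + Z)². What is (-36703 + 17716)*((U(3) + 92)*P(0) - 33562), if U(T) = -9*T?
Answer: 637241694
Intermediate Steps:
P(Z) = 4*Z² (P(Z) = (2*Z)² = 4*Z²)
(-36703 + 17716)*((U(3) + 92)*P(0) - 33562) = (-36703 + 17716)*((-9*3 + 92)*(4*0²) - 33562) = -18987*((-27 + 92)*(4*0) - 33562) = -18987*(65*0 - 33562) = -18987*(0 - 33562) = -18987*(-33562) = 637241694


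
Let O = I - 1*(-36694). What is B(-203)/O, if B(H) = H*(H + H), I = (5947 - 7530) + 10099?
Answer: 41209/22605 ≈ 1.8230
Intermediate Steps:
I = 8516 (I = -1583 + 10099 = 8516)
B(H) = 2*H² (B(H) = H*(2*H) = 2*H²)
O = 45210 (O = 8516 - 1*(-36694) = 8516 + 36694 = 45210)
B(-203)/O = (2*(-203)²)/45210 = (2*41209)*(1/45210) = 82418*(1/45210) = 41209/22605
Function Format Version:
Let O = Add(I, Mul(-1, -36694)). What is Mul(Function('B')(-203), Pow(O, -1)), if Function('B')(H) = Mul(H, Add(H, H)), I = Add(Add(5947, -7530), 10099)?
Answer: Rational(41209, 22605) ≈ 1.8230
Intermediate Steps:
I = 8516 (I = Add(-1583, 10099) = 8516)
Function('B')(H) = Mul(2, Pow(H, 2)) (Function('B')(H) = Mul(H, Mul(2, H)) = Mul(2, Pow(H, 2)))
O = 45210 (O = Add(8516, Mul(-1, -36694)) = Add(8516, 36694) = 45210)
Mul(Function('B')(-203), Pow(O, -1)) = Mul(Mul(2, Pow(-203, 2)), Pow(45210, -1)) = Mul(Mul(2, 41209), Rational(1, 45210)) = Mul(82418, Rational(1, 45210)) = Rational(41209, 22605)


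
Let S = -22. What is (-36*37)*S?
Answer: 29304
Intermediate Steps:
(-36*37)*S = -36*37*(-22) = -1332*(-22) = 29304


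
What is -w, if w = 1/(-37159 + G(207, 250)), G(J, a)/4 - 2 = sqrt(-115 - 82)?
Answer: 37151/1380199953 + 4*I*sqrt(197)/1380199953 ≈ 2.6917e-5 + 4.0677e-8*I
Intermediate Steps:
G(J, a) = 8 + 4*I*sqrt(197) (G(J, a) = 8 + 4*sqrt(-115 - 82) = 8 + 4*sqrt(-197) = 8 + 4*(I*sqrt(197)) = 8 + 4*I*sqrt(197))
w = 1/(-37151 + 4*I*sqrt(197)) (w = 1/(-37159 + (8 + 4*I*sqrt(197))) = 1/(-37151 + 4*I*sqrt(197)) ≈ -2.6917e-5 - 4.068e-8*I)
-w = -(-37151/1380199953 - 4*I*sqrt(197)/1380199953) = 37151/1380199953 + 4*I*sqrt(197)/1380199953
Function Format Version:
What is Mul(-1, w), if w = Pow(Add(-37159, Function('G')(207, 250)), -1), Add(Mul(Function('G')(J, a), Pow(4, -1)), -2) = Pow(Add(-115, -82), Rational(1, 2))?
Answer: Add(Rational(37151, 1380199953), Mul(Rational(4, 1380199953), I, Pow(197, Rational(1, 2)))) ≈ Add(2.6917e-5, Mul(4.0677e-8, I))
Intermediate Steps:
Function('G')(J, a) = Add(8, Mul(4, I, Pow(197, Rational(1, 2)))) (Function('G')(J, a) = Add(8, Mul(4, Pow(Add(-115, -82), Rational(1, 2)))) = Add(8, Mul(4, Pow(-197, Rational(1, 2)))) = Add(8, Mul(4, Mul(I, Pow(197, Rational(1, 2))))) = Add(8, Mul(4, I, Pow(197, Rational(1, 2)))))
w = Pow(Add(-37151, Mul(4, I, Pow(197, Rational(1, 2)))), -1) (w = Pow(Add(-37159, Add(8, Mul(4, I, Pow(197, Rational(1, 2))))), -1) = Pow(Add(-37151, Mul(4, I, Pow(197, Rational(1, 2)))), -1) ≈ Add(-2.6917e-5, Mul(-4.068e-8, I)))
Mul(-1, w) = Mul(-1, Add(Rational(-37151, 1380199953), Mul(Rational(-4, 1380199953), I, Pow(197, Rational(1, 2))))) = Add(Rational(37151, 1380199953), Mul(Rational(4, 1380199953), I, Pow(197, Rational(1, 2))))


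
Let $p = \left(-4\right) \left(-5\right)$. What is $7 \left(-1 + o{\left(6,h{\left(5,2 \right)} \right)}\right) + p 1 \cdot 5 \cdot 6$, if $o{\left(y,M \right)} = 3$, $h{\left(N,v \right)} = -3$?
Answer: $614$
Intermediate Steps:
$p = 20$
$7 \left(-1 + o{\left(6,h{\left(5,2 \right)} \right)}\right) + p 1 \cdot 5 \cdot 6 = 7 \left(-1 + 3\right) + 20 \cdot 1 \cdot 5 \cdot 6 = 7 \cdot 2 + 20 \cdot 5 \cdot 6 = 14 + 20 \cdot 30 = 14 + 600 = 614$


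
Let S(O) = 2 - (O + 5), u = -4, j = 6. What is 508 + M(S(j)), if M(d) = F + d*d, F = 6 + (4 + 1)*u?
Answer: 575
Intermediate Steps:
F = -14 (F = 6 + (4 + 1)*(-4) = 6 + 5*(-4) = 6 - 20 = -14)
S(O) = -3 - O (S(O) = 2 - (5 + O) = 2 + (-5 - O) = -3 - O)
M(d) = -14 + d² (M(d) = -14 + d*d = -14 + d²)
508 + M(S(j)) = 508 + (-14 + (-3 - 1*6)²) = 508 + (-14 + (-3 - 6)²) = 508 + (-14 + (-9)²) = 508 + (-14 + 81) = 508 + 67 = 575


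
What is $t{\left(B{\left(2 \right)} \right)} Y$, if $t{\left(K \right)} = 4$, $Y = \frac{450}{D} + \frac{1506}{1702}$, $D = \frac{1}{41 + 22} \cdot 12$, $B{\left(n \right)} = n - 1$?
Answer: $\frac{8044962}{851} \approx 9453.5$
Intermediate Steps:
$B{\left(n \right)} = -1 + n$
$D = \frac{4}{21}$ ($D = \frac{1}{63} \cdot 12 = \frac{4}{21} \approx 0.19048$)
$Y = \frac{4022481}{1702}$ ($Y = \frac{450}{\frac{4}{21}} + \frac{1506}{1702} = 450 \cdot \frac{21}{4} + 1506 \cdot \frac{1}{1702} = \frac{4725}{2} + \frac{753}{851} = \frac{4022481}{1702} \approx 2363.4$)
$t{\left(B{\left(2 \right)} \right)} Y = 4 \cdot \frac{4022481}{1702} = \frac{8044962}{851}$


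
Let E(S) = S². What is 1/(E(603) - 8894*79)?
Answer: -1/339017 ≈ -2.9497e-6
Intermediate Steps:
1/(E(603) - 8894*79) = 1/(603² - 8894*79) = 1/(363609 - 702626) = 1/(-339017) = -1/339017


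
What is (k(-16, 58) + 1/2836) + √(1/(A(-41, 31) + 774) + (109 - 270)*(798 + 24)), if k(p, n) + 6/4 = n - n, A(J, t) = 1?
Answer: -4253/2836 + I*√3179516519/155 ≈ -1.4996 + 363.79*I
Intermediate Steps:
k(p, n) = -3/2 (k(p, n) = -3/2 + (n - n) = -3/2 + 0 = -3/2)
(k(-16, 58) + 1/2836) + √(1/(A(-41, 31) + 774) + (109 - 270)*(798 + 24)) = (-3/2 + 1/2836) + √(1/(1 + 774) + (109 - 270)*(798 + 24)) = (-3/2 + 1/2836) + √(1/775 - 161*822) = -4253/2836 + √(1/775 - 132342) = -4253/2836 + √(-102565049/775) = -4253/2836 + I*√3179516519/155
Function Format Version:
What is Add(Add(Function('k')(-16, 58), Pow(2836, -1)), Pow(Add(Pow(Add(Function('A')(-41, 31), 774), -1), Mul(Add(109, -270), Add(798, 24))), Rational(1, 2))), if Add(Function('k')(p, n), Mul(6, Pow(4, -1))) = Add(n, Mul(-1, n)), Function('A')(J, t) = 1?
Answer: Add(Rational(-4253, 2836), Mul(Rational(1, 155), I, Pow(3179516519, Rational(1, 2)))) ≈ Add(-1.4996, Mul(363.79, I))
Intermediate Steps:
Function('k')(p, n) = Rational(-3, 2) (Function('k')(p, n) = Add(Rational(-3, 2), Add(n, Mul(-1, n))) = Add(Rational(-3, 2), 0) = Rational(-3, 2))
Add(Add(Function('k')(-16, 58), Pow(2836, -1)), Pow(Add(Pow(Add(Function('A')(-41, 31), 774), -1), Mul(Add(109, -270), Add(798, 24))), Rational(1, 2))) = Add(Add(Rational(-3, 2), Pow(2836, -1)), Pow(Add(Pow(Add(1, 774), -1), Mul(Add(109, -270), Add(798, 24))), Rational(1, 2))) = Add(Add(Rational(-3, 2), Rational(1, 2836)), Pow(Add(Pow(775, -1), Mul(-161, 822)), Rational(1, 2))) = Add(Rational(-4253, 2836), Pow(Add(Rational(1, 775), -132342), Rational(1, 2))) = Add(Rational(-4253, 2836), Pow(Rational(-102565049, 775), Rational(1, 2))) = Add(Rational(-4253, 2836), Mul(Rational(1, 155), I, Pow(3179516519, Rational(1, 2))))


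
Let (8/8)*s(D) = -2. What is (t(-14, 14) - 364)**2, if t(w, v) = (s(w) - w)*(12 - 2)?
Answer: 59536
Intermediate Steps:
s(D) = -2
t(w, v) = -20 - 10*w (t(w, v) = (-2 - w)*(12 - 2) = (-2 - w)*10 = -20 - 10*w)
(t(-14, 14) - 364)**2 = ((-20 - 10*(-14)) - 364)**2 = ((-20 + 140) - 364)**2 = (120 - 364)**2 = (-244)**2 = 59536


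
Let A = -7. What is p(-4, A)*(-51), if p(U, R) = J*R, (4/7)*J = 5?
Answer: 12495/4 ≈ 3123.8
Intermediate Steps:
J = 35/4 (J = (7/4)*5 = 35/4 ≈ 8.7500)
p(U, R) = 35*R/4
p(-4, A)*(-51) = ((35/4)*(-7))*(-51) = -245/4*(-51) = 12495/4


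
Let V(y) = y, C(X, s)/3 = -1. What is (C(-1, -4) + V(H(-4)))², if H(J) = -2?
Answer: 25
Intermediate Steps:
C(X, s) = -3 (C(X, s) = 3*(-1) = -3)
(C(-1, -4) + V(H(-4)))² = (-3 - 2)² = (-5)² = 25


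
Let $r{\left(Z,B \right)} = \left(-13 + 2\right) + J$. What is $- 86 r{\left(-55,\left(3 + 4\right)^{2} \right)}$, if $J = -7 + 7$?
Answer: $946$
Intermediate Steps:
$J = 0$
$r{\left(Z,B \right)} = -11$ ($r{\left(Z,B \right)} = \left(-13 + 2\right) + 0 = -11 + 0 = -11$)
$- 86 r{\left(-55,\left(3 + 4\right)^{2} \right)} = \left(-86\right) \left(-11\right) = 946$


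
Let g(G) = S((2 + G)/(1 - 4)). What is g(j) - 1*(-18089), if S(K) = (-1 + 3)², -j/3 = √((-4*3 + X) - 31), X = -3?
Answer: 18093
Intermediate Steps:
j = -3*I*√46 (j = -3*√((-4*3 - 3) - 31) = -3*√((-12 - 3) - 31) = -3*√(-15 - 31) = -3*I*√46 ≈ -20.347*I)
S(K) = 4 (S(K) = 2² = 4)
g(G) = 4
g(j) - 1*(-18089) = 4 - 1*(-18089) = 4 + 18089 = 18093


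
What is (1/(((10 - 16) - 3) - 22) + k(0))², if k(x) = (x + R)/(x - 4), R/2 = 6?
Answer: 8836/961 ≈ 9.1946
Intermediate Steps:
R = 12 (R = 2*6 = 12)
k(x) = (12 + x)/(-4 + x) (k(x) = (x + 12)/(x - 4) = (12 + x)/(-4 + x))
(1/(((10 - 16) - 3) - 22) + k(0))² = (1/(((10 - 16) - 3) - 22) + (12 + 0)/(-4 + 0))² = (1/((-6 - 3) - 22) + 12/(-4))² = (1/(-9 - 22) - ¼*12)² = (1/(-31) - 3)² = (-1/31 - 3)² = (-94/31)² = 8836/961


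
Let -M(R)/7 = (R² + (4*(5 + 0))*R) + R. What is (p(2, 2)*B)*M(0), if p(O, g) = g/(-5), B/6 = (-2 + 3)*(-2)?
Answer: 0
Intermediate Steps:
M(R) = -147*R - 7*R² (M(R) = -7*((R² + (4*(5 + 0))*R) + R) = -7*((R² + (4*5)*R) + R) = -7*((R² + 20*R) + R) = -7*(R² + 21*R) = -147*R - 7*R²)
B = -12 (B = 6*((-2 + 3)*(-2)) = 6*(1*(-2)) = 6*(-2) = -12)
p(O, g) = -g/5 (p(O, g) = g*(-⅕) = -g/5)
(p(2, 2)*B)*M(0) = (-⅕*2*(-12))*(-7*0*(21 + 0)) = (-⅖*(-12))*(-7*0*21) = (24/5)*0 = 0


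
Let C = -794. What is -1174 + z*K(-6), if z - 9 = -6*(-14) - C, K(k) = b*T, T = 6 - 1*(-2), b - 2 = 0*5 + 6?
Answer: 55594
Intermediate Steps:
b = 8 (b = 2 + (0*5 + 6) = 2 + (0 + 6) = 2 + 6 = 8)
T = 8 (T = 6 + 2 = 8)
K(k) = 64 (K(k) = 8*8 = 64)
z = 887 (z = 9 + (-6*(-14) - 1*(-794)) = 9 + (84 + 794) = 9 + 878 = 887)
-1174 + z*K(-6) = -1174 + 887*64 = -1174 + 56768 = 55594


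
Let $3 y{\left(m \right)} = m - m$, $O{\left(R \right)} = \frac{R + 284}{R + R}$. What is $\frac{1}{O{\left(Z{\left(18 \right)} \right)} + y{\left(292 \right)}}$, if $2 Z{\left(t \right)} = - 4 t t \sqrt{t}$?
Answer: $\frac{944784}{467351} + \frac{69012 \sqrt{2}}{467351} \approx 2.2304$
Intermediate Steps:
$Z{\left(t \right)} = - 2 t^{\frac{5}{2}}$ ($Z{\left(t \right)} = \frac{- 4 t t \sqrt{t}}{2} = \frac{- 4 t^{2} \sqrt{t}}{2} = \frac{\left(-4\right) t^{\frac{5}{2}}}{2} = - 2 t^{\frac{5}{2}}$)
$O{\left(R \right)} = \frac{284 + R}{2 R}$
$y{\left(m \right)} = 0$ ($y{\left(m \right)} = \frac{m - m}{3} = \frac{1}{3} \cdot 0 = 0$)
$\frac{1}{O{\left(Z{\left(18 \right)} \right)} + y{\left(292 \right)}} = \frac{1}{\frac{284 - 2 \cdot 18^{\frac{5}{2}}}{2 \left(- 2 \cdot 18^{\frac{5}{2}}\right)} + 0} = \frac{1}{\frac{284 - 2 \cdot 972 \sqrt{2}}{2 \left(- 2 \cdot 972 \sqrt{2}\right)} + 0} = \frac{1}{\frac{284 - 1944 \sqrt{2}}{2 \left(- 1944 \sqrt{2}\right)} + 0} = \frac{1}{\frac{- \frac{\sqrt{2}}{3888} \left(284 - 1944 \sqrt{2}\right)}{2} + 0} = \frac{1}{- \frac{\sqrt{2} \left(284 - 1944 \sqrt{2}\right)}{7776} + 0} = \frac{1}{\left(- \frac{1}{7776}\right) \sqrt{2} \left(284 - 1944 \sqrt{2}\right)} = - \frac{3888 \sqrt{2}}{284 - 1944 \sqrt{2}}$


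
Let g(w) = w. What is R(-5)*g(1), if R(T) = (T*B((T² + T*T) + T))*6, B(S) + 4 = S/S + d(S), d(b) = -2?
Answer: 150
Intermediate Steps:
B(S) = -5 (B(S) = -4 + (S/S - 2) = -4 + (1 - 2) = -4 - 1 = -5)
R(T) = -30*T (R(T) = (T*(-5))*6 = -5*T*6 = -30*T)
R(-5)*g(1) = -30*(-5)*1 = 150*1 = 150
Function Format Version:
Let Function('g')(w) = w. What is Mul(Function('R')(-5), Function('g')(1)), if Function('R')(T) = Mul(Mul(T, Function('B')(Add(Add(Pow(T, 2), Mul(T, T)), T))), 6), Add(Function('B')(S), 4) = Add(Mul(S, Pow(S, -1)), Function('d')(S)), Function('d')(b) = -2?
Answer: 150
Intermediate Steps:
Function('B')(S) = -5 (Function('B')(S) = Add(-4, Add(Mul(S, Pow(S, -1)), -2)) = Add(-4, Add(1, -2)) = Add(-4, -1) = -5)
Function('R')(T) = Mul(-30, T) (Function('R')(T) = Mul(Mul(T, -5), 6) = Mul(Mul(-5, T), 6) = Mul(-30, T))
Mul(Function('R')(-5), Function('g')(1)) = Mul(Mul(-30, -5), 1) = Mul(150, 1) = 150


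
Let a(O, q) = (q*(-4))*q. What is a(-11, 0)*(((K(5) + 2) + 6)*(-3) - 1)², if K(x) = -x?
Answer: 0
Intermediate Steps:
a(O, q) = -4*q² (a(O, q) = (-4*q)*q = -4*q²)
a(-11, 0)*(((K(5) + 2) + 6)*(-3) - 1)² = (-4*0²)*(((-1*5 + 2) + 6)*(-3) - 1)² = (-4*0)*(((-5 + 2) + 6)*(-3) - 1)² = 0*((-3 + 6)*(-3) - 1)² = 0*(3*(-3) - 1)² = 0*(-9 - 1)² = 0*(-10)² = 0*100 = 0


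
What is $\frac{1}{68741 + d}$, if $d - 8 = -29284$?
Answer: $\frac{1}{39465} \approx 2.5339 \cdot 10^{-5}$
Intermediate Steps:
$d = -29276$ ($d = 8 - 29284 = -29276$)
$\frac{1}{68741 + d} = \frac{1}{68741 - 29276} = \frac{1}{39465}$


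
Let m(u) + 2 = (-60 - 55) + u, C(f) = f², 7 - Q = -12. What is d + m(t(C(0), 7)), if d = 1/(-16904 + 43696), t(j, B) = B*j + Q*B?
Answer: 428673/26792 ≈ 16.000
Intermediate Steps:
Q = 19 (Q = 7 - 1*(-12) = 7 + 12 = 19)
t(j, B) = 19*B + B*j (t(j, B) = B*j + 19*B = 19*B + B*j)
m(u) = -117 + u (m(u) = -2 + ((-60 - 55) + u) = -2 + (-115 + u) = -117 + u)
d = 1/26792 ≈ 3.7325e-5
d + m(t(C(0), 7)) = 1/26792 + (-117 + 7*(19 + 0²)) = 1/26792 + (-117 + 7*(19 + 0)) = 1/26792 + (-117 + 7*19) = 1/26792 + (-117 + 133) = 1/26792 + 16 = 428673/26792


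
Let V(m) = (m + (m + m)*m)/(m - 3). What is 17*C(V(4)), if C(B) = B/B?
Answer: 17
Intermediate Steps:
V(m) = (m + 2*m²)/(-3 + m) (V(m) = (m + (2*m)*m)/(-3 + m) = (m + 2*m²)/(-3 + m))
C(B) = 1
17*C(V(4)) = 17*1 = 17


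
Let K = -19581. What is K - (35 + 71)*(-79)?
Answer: -11207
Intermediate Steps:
K - (35 + 71)*(-79) = -19581 - (35 + 71)*(-79) = -19581 - 106*(-79) = -19581 - 1*(-8374) = -19581 + 8374 = -11207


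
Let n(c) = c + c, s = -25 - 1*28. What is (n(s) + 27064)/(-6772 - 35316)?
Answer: -13479/21044 ≈ -0.64052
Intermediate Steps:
s = -53 (s = -25 - 28 = -53)
n(c) = 2*c
(n(s) + 27064)/(-6772 - 35316) = (2*(-53) + 27064)/(-6772 - 35316) = (-106 + 27064)/(-42088) = 26958*(-1/42088) = -13479/21044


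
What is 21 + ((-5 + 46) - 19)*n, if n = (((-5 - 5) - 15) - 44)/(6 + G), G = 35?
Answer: -657/41 ≈ -16.024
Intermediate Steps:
n = -69/41 (n = (((-5 - 5) - 15) - 44)/(6 + 35) = ((-10 - 15) - 44)/41 = (-25 - 44)*(1/41) = -69*1/41 = -69/41 ≈ -1.6829)
21 + ((-5 + 46) - 19)*n = 21 + ((-5 + 46) - 19)*(-69/41) = 21 + (41 - 19)*(-69/41) = 21 + 22*(-69/41) = 21 - 1518/41 = -657/41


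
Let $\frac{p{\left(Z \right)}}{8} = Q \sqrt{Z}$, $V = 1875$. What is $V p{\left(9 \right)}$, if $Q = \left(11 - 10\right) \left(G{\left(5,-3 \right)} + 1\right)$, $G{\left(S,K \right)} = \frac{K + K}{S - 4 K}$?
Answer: $\frac{495000}{17} \approx 29118.0$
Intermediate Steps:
$G{\left(S,K \right)} = \frac{2 K}{S - 4 K}$
$Q = \frac{11}{17}$ ($Q = \left(11 - 10\right) \left(\left(-2\right) \left(-3\right) \frac{1}{\left(-1\right) 5 + 4 \left(-3\right)} + 1\right) = 1 \left(\left(-2\right) \left(-3\right) \frac{1}{-5 - 12} + 1\right) = 1 \left(\left(-2\right) \left(-3\right) \frac{1}{-17} + 1\right) = 1 \left(\left(-2\right) \left(-3\right) \left(- \frac{1}{17}\right) + 1\right) = 1 \left(- \frac{6}{17} + 1\right) = 1 \cdot \frac{11}{17} = \frac{11}{17} \approx 0.64706$)
$p{\left(Z \right)} = \frac{88 \sqrt{Z}}{17}$ ($p{\left(Z \right)} = 8 \frac{11 \sqrt{Z}}{17} = \frac{88 \sqrt{Z}}{17}$)
$V p{\left(9 \right)} = 1875 \frac{88 \sqrt{9}}{17} = 1875 \cdot \frac{88}{17} \cdot 3 = 1875 \cdot \frac{264}{17} = \frac{495000}{17}$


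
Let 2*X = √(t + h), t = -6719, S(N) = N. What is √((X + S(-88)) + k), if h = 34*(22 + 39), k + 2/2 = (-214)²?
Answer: √(182828 + 2*I*√4645)/2 ≈ 213.79 + 0.079697*I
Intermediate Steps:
k = 45795 (k = -1 + (-214)² = -1 + 45796 = 45795)
h = 2074 (h = 34*61 = 2074)
X = I*√4645/2 (X = √(-6719 + 2074)/2 = √(-4645)/2 = (I*√4645)/2 = I*√4645/2 ≈ 34.077*I)
√((X + S(-88)) + k) = √((I*√4645/2 - 88) + 45795) = √((-88 + I*√4645/2) + 45795) = √(45707 + I*√4645/2)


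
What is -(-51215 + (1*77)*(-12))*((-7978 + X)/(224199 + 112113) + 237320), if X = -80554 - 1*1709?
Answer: 4161394699978261/336312 ≈ 1.2374e+10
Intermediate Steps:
X = -82263 (X = -80554 - 1709 = -82263)
-(-51215 + (1*77)*(-12))*((-7978 + X)/(224199 + 112113) + 237320) = -(-51215 + (1*77)*(-12))*((-7978 - 82263)/(224199 + 112113) + 237320) = -(-51215 + 77*(-12))*(-90241/336312 + 237320) = -(-51215 - 924)*(-90241*1/336312 + 237320) = -(-52139)*(-90241/336312 + 237320) = -(-52139)*79813473599/336312 = -1*(-4161394699978261/336312) = 4161394699978261/336312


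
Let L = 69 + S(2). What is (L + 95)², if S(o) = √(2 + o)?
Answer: 27556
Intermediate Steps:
L = 71 (L = 69 + √(2 + 2) = 69 + √4 = 69 + 2 = 71)
(L + 95)² = (71 + 95)² = 166² = 27556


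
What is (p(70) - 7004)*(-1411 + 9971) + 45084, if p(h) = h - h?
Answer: -59909156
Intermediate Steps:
p(h) = 0
(p(70) - 7004)*(-1411 + 9971) + 45084 = (0 - 7004)*(-1411 + 9971) + 45084 = -7004*8560 + 45084 = -59954240 + 45084 = -59909156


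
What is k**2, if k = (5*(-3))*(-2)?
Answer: 900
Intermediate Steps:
k = 30 (k = -15*(-2) = 30)
k**2 = 30**2 = 900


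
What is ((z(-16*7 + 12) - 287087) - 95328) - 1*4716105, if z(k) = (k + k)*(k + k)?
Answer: -5058520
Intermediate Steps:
z(k) = 4*k² (z(k) = (2*k)*(2*k) = 4*k²)
((z(-16*7 + 12) - 287087) - 95328) - 1*4716105 = ((4*(-16*7 + 12)² - 287087) - 95328) - 1*4716105 = ((4*(-112 + 12)² - 287087) - 95328) - 4716105 = ((4*(-100)² - 287087) - 95328) - 4716105 = ((4*10000 - 287087) - 95328) - 4716105 = ((40000 - 287087) - 95328) - 4716105 = (-247087 - 95328) - 4716105 = -342415 - 4716105 = -5058520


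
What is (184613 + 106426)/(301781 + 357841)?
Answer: 97013/219874 ≈ 0.44122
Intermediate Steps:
(184613 + 106426)/(301781 + 357841) = 291039/659622 = 291039*(1/659622) = 97013/219874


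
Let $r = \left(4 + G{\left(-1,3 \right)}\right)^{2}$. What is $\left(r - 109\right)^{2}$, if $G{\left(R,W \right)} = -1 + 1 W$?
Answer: $5329$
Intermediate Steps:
$G{\left(R,W \right)} = -1 + W$
$r = 36$ ($r = \left(4 + \left(-1 + 3\right)\right)^{2} = \left(4 + 2\right)^{2} = 6^{2} = 36$)
$\left(r - 109\right)^{2} = \left(36 - 109\right)^{2} = \left(-73\right)^{2} = 5329$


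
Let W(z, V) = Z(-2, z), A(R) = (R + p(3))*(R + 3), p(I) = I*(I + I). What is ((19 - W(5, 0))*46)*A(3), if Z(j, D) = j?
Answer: 121716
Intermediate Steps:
p(I) = 2*I² (p(I) = I*(2*I) = 2*I²)
A(R) = (3 + R)*(18 + R) (A(R) = (R + 2*3²)*(R + 3) = (R + 2*9)*(3 + R) = (R + 18)*(3 + R) = (18 + R)*(3 + R) = (3 + R)*(18 + R))
W(z, V) = -2
((19 - W(5, 0))*46)*A(3) = ((19 - 1*(-2))*46)*(54 + 3² + 21*3) = ((19 + 2)*46)*(54 + 9 + 63) = (21*46)*126 = 966*126 = 121716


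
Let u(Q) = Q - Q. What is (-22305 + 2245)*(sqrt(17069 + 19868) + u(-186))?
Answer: -20060*sqrt(36937) ≈ -3.8553e+6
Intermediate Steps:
u(Q) = 0
(-22305 + 2245)*(sqrt(17069 + 19868) + u(-186)) = (-22305 + 2245)*(sqrt(17069 + 19868) + 0) = -20060*(sqrt(36937) + 0) = -20060*sqrt(36937)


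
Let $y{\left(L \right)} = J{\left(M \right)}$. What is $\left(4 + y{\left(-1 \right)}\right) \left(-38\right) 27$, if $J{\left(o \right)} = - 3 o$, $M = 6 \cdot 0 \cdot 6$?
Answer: $-4104$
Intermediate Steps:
$M = 0$ ($M = 0 \cdot 6 = 0$)
$y{\left(L \right)} = 0$ ($y{\left(L \right)} = \left(-3\right) 0 = 0$)
$\left(4 + y{\left(-1 \right)}\right) \left(-38\right) 27 = \left(4 + 0\right) \left(-38\right) 27 = 4 \left(-38\right) 27 = \left(-152\right) 27 = -4104$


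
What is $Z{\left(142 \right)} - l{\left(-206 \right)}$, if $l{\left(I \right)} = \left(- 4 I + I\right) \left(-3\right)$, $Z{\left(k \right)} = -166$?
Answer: $1688$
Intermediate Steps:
$l{\left(I \right)} = 9 I$ ($l{\left(I \right)} = - 3 I \left(-3\right) = 9 I$)
$Z{\left(142 \right)} - l{\left(-206 \right)} = -166 - 9 \left(-206\right) = -166 - -1854 = -166 + 1854 = 1688$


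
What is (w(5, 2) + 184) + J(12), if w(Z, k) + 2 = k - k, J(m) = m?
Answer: 194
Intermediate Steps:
w(Z, k) = -2 (w(Z, k) = -2 + (k - k) = -2 + 0 = -2)
(w(5, 2) + 184) + J(12) = (-2 + 184) + 12 = 182 + 12 = 194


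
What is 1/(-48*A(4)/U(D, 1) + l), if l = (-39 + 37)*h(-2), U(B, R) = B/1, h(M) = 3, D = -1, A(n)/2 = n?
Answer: 1/378 ≈ 0.0026455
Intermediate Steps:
A(n) = 2*n
U(B, R) = B (U(B, R) = B*1 = B)
l = -6 (l = (-39 + 37)*3 = -2*3 = -6)
1/(-48*A(4)/U(D, 1) + l) = 1/(-48*2*4/(-1) - 6) = 1/(-384*(-1) - 6) = 1/(-48*(-8) - 6) = 1/(384 - 6) = 1/378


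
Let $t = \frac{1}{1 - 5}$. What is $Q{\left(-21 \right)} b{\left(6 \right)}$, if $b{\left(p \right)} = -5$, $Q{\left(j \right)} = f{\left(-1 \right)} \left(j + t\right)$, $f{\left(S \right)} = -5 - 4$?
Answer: $- \frac{3825}{4} \approx -956.25$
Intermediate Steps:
$f{\left(S \right)} = -9$
$t = - \frac{1}{4}$ ($t = \frac{1}{-4} = - \frac{1}{4} \approx -0.25$)
$Q{\left(j \right)} = \frac{9}{4} - 9 j$ ($Q{\left(j \right)} = - 9 \left(j - \frac{1}{4}\right) = - 9 \left(- \frac{1}{4} + j\right) = \frac{9}{4} - 9 j$)
$Q{\left(-21 \right)} b{\left(6 \right)} = \left(\frac{9}{4} - -189\right) \left(-5\right) = \left(\frac{9}{4} + 189\right) \left(-5\right) = \frac{765}{4} \left(-5\right) = - \frac{3825}{4}$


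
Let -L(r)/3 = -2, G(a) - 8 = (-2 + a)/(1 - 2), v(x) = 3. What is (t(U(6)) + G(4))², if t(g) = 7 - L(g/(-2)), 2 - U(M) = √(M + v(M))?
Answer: 49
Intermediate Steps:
G(a) = 10 - a (G(a) = 8 + (-2 + a)/(1 - 2) = 8 + (-2 + a)/(-1) = 8 + (-2 + a)*(-1) = 8 + (2 - a) = 10 - a)
L(r) = 6 (L(r) = -3*(-2) = 6)
U(M) = 2 - √(3 + M) (U(M) = 2 - √(M + 3) = 2 - √(3 + M))
t(g) = 1 (t(g) = 7 - 1*6 = 7 - 6 = 1)
(t(U(6)) + G(4))² = (1 + (10 - 1*4))² = (1 + (10 - 4))² = (1 + 6)² = 7² = 49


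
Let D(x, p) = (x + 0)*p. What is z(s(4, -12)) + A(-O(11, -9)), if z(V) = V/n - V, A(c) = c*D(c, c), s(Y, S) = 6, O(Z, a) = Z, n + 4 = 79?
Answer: -33423/25 ≈ -1336.9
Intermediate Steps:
n = 75 (n = -4 + 79 = 75)
D(x, p) = p*x (D(x, p) = x*p = p*x)
A(c) = c³ (A(c) = c*(c*c) = c*c² = c³)
z(V) = -74*V/75 (z(V) = V/75 - V = -74*V/75)
z(s(4, -12)) + A(-O(11, -9)) = -74/75*6 + (-1*11)³ = -148/25 + (-11)³ = -148/25 - 1331 = -33423/25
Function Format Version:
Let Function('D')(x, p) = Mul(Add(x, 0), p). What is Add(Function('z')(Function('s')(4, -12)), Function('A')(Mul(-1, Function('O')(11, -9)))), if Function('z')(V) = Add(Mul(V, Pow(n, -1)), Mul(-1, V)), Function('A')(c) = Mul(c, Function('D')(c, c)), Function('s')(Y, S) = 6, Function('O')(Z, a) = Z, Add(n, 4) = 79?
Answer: Rational(-33423, 25) ≈ -1336.9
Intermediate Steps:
n = 75 (n = Add(-4, 79) = 75)
Function('D')(x, p) = Mul(p, x) (Function('D')(x, p) = Mul(x, p) = Mul(p, x))
Function('A')(c) = Pow(c, 3) (Function('A')(c) = Mul(c, Mul(c, c)) = Mul(c, Pow(c, 2)) = Pow(c, 3))
Function('z')(V) = Mul(Rational(-74, 75), V) (Function('z')(V) = Add(Mul(V, Pow(75, -1)), Mul(-1, V)) = Add(Mul(V, Rational(1, 75)), Mul(-1, V)) = Add(Mul(Rational(1, 75), V), Mul(-1, V)) = Mul(Rational(-74, 75), V))
Add(Function('z')(Function('s')(4, -12)), Function('A')(Mul(-1, Function('O')(11, -9)))) = Add(Mul(Rational(-74, 75), 6), Pow(Mul(-1, 11), 3)) = Add(Rational(-148, 25), Pow(-11, 3)) = Add(Rational(-148, 25), -1331) = Rational(-33423, 25)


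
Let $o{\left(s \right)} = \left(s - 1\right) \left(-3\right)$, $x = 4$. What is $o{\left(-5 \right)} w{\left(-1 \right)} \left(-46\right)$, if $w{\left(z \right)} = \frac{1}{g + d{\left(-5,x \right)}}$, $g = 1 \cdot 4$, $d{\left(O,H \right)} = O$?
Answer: $828$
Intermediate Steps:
$o{\left(s \right)} = 3 - 3 s$ ($o{\left(s \right)} = \left(-1 + s\right) \left(-3\right) = 3 - 3 s$)
$g = 4$
$w{\left(z \right)} = -1$ ($w{\left(z \right)} = \frac{1}{4 - 5} = \frac{1}{-1} = -1$)
$o{\left(-5 \right)} w{\left(-1 \right)} \left(-46\right) = \left(3 - -15\right) \left(-1\right) \left(-46\right) = \left(3 + 15\right) \left(-1\right) \left(-46\right) = 18 \left(-1\right) \left(-46\right) = \left(-18\right) \left(-46\right) = 828$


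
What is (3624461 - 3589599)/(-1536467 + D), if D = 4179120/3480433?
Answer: -11030441386/486142388281 ≈ -0.022690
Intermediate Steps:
D = 379920/316403 (D = 4179120*(1/3480433) = 379920/316403 ≈ 1.2007)
(3624461 - 3589599)/(-1536467 + D) = (3624461 - 3589599)/(-1536467 + 379920/316403) = 34862/(-486142388281/316403) = 34862*(-316403/486142388281) = -11030441386/486142388281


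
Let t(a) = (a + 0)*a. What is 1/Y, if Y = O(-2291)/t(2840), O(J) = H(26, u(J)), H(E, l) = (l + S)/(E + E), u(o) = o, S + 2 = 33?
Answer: -20970560/113 ≈ -1.8558e+5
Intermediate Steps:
S = 31 (S = -2 + 33 = 31)
t(a) = a**2 (t(a) = a*a = a**2)
H(E, l) = (31 + l)/(2*E) (H(E, l) = (l + 31)/(E + E) = (31 + l)/((2*E)) = (31 + l)*(1/(2*E)) = (31 + l)/(2*E))
O(J) = 31/52 + J/52 (O(J) = (1/2)*(31 + J)/26 = (1/2)*(1/26)*(31 + J) = 31/52 + J/52)
Y = -113/20970560 (Y = (31/52 + (1/52)*(-2291))/(2840**2) = (31/52 - 2291/52)/8065600 = -565/13*1/8065600 = -113/20970560 ≈ -5.3885e-6)
1/Y = 1/(-113/20970560) = -20970560/113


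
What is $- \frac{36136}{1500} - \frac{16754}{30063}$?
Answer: $- \frac{92623964}{3757875} \approx -24.648$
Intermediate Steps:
$- \frac{36136}{1500} - \frac{16754}{30063} = \left(-36136\right) \frac{1}{1500} - \frac{16754}{30063} = - \frac{9034}{375} - \frac{16754}{30063} = - \frac{92623964}{3757875}$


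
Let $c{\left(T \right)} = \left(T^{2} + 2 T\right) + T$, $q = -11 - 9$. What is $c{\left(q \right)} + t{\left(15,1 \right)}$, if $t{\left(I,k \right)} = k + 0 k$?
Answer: $341$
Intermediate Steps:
$q = -20$ ($q = -11 - 9 = -20$)
$c{\left(T \right)} = T^{2} + 3 T$
$t{\left(I,k \right)} = k$ ($t{\left(I,k \right)} = k + 0 = k$)
$c{\left(q \right)} + t{\left(15,1 \right)} = - 20 \left(3 - 20\right) + 1 = \left(-20\right) \left(-17\right) + 1 = 340 + 1 = 341$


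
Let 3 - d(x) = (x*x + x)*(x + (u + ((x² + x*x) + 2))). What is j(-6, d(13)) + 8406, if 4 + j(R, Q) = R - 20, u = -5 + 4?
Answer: 8376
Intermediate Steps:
u = -1
d(x) = 3 - (x + x²)*(1 + x + 2*x²) (d(x) = 3 - (x*x + x)*(x + (-1 + ((x² + x*x) + 2))) = 3 - (x² + x)*(x + (-1 + ((x² + x²) + 2))) = 3 - (x + x²)*(x + (-1 + (2*x² + 2))) = 3 - (x + x²)*(x + (-1 + (2 + 2*x²))) = 3 - (x + x²)*(x + (1 + 2*x²)) = 3 - (x + x²)*(1 + x + 2*x²))
j(R, Q) = -24 + R (j(R, Q) = -4 + (R - 20) = -4 + (-20 + R) = -24 + R)
j(-6, d(13)) + 8406 = (-24 - 6) + 8406 = -30 + 8406 = 8376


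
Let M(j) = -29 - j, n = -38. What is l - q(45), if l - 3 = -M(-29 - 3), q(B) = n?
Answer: 38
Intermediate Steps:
q(B) = -38
l = 0 (l = 3 - (-29 - (-29 - 3)) = 3 - (-29 - 1*(-32)) = 3 - (-29 + 32) = 3 - 1*3 = 3 - 3 = 0)
l - q(45) = 0 - 1*(-38) = 0 + 38 = 38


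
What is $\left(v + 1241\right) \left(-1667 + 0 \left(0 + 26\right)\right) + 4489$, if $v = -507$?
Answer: $-1219089$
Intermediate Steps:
$\left(v + 1241\right) \left(-1667 + 0 \left(0 + 26\right)\right) + 4489 = \left(-507 + 1241\right) \left(-1667 + 0 \left(0 + 26\right)\right) + 4489 = 734 \left(-1667 + 0 \cdot 26\right) + 4489 = 734 \left(-1667 + 0\right) + 4489 = 734 \left(-1667\right) + 4489 = -1223578 + 4489 = -1219089$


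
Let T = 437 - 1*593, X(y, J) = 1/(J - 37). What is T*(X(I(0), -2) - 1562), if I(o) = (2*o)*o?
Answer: 243676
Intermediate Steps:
I(o) = 2*o²
X(y, J) = 1/(-37 + J)
T = -156 (T = 437 - 593 = -156)
T*(X(I(0), -2) - 1562) = -156*(1/(-37 - 2) - 1562) = -156*(1/(-39) - 1562) = -156*(-1/39 - 1562) = -156*(-60919/39) = 243676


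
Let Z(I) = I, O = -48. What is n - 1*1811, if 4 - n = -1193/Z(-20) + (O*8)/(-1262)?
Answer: -23560963/12620 ≈ -1867.0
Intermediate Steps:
n = -706143/12620 (n = 4 - (-1193/(-20) - 48*8/(-1262)) = 4 - (-1193*(-1/20) - 384*(-1/1262)) = 4 - (1193/20 + 192/631) = 4 - 1*756623/12620 = 4 - 756623/12620 = -706143/12620 ≈ -55.954)
n - 1*1811 = -706143/12620 - 1*1811 = -706143/12620 - 1811 = -23560963/12620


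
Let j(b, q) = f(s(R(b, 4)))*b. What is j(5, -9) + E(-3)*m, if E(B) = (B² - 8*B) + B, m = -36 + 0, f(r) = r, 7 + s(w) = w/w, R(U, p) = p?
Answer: -1110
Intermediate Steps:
s(w) = -6 (s(w) = -7 + w/w = -7 + 1 = -6)
m = -36
j(b, q) = -6*b
E(B) = B² - 7*B
j(5, -9) + E(-3)*m = -6*5 - 3*(-7 - 3)*(-36) = -30 - 3*(-10)*(-36) = -30 + 30*(-36) = -30 - 1080 = -1110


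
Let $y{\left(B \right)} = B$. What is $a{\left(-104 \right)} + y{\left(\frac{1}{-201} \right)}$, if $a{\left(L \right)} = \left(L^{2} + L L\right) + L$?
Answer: $\frac{4327127}{201} \approx 21528.0$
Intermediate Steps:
$a{\left(L \right)} = L + 2 L^{2}$ ($a{\left(L \right)} = \left(L^{2} + L^{2}\right) + L = 2 L^{2} + L = L + 2 L^{2}$)
$a{\left(-104 \right)} + y{\left(\frac{1}{-201} \right)} = - 104 \left(1 + 2 \left(-104\right)\right) + \frac{1}{-201} = - 104 \left(1 - 208\right) - \frac{1}{201} = \left(-104\right) \left(-207\right) - \frac{1}{201} = 21528 - \frac{1}{201} = \frac{4327127}{201}$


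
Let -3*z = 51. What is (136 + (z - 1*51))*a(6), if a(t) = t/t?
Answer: 68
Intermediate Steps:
z = -17 (z = -⅓*51 = -17)
a(t) = 1
(136 + (z - 1*51))*a(6) = (136 + (-17 - 1*51))*1 = (136 + (-17 - 51))*1 = (136 - 68)*1 = 68*1 = 68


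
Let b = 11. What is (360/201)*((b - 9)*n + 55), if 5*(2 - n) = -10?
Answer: 7560/67 ≈ 112.84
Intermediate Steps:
n = 4 (n = 2 - ⅕*(-10) = 2 + 2 = 4)
(360/201)*((b - 9)*n + 55) = (360/201)*((11 - 9)*4 + 55) = (360*(1/201))*(2*4 + 55) = 120*(8 + 55)/67 = (120/67)*63 = 7560/67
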